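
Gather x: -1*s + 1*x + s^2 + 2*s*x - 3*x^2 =s^2 - s - 3*x^2 + x*(2*s + 1)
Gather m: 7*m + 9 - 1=7*m + 8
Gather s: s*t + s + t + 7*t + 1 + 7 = s*(t + 1) + 8*t + 8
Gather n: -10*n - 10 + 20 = 10 - 10*n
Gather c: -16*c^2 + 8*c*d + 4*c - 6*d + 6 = -16*c^2 + c*(8*d + 4) - 6*d + 6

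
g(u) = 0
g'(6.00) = 0.00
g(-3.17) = 0.00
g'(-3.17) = 0.00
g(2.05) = 0.00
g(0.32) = 0.00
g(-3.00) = 0.00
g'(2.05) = 0.00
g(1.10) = 0.00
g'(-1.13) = 0.00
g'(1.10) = 0.00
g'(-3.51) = 0.00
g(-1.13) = 0.00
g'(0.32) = 0.00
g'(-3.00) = 0.00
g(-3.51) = 0.00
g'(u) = 0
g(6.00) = 0.00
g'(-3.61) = 0.00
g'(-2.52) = 0.00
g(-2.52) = 0.00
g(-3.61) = 0.00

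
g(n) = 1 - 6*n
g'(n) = -6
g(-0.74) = 5.44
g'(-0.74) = -6.00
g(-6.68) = 41.08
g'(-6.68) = -6.00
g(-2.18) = 14.08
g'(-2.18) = -6.00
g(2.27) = -12.62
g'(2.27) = -6.00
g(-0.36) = 3.16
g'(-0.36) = -6.00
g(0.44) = -1.64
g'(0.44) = -6.00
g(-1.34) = 9.04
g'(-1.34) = -6.00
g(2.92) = -16.52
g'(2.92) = -6.00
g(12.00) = -71.00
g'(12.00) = -6.00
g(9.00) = -53.00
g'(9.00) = -6.00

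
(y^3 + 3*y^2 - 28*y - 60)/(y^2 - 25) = (y^2 + 8*y + 12)/(y + 5)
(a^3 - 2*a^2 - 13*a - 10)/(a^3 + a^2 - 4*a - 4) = (a - 5)/(a - 2)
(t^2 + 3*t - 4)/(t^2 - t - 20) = (t - 1)/(t - 5)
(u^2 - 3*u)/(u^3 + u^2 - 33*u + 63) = u/(u^2 + 4*u - 21)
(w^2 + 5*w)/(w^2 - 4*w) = (w + 5)/(w - 4)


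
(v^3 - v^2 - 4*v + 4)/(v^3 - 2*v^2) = (v^2 + v - 2)/v^2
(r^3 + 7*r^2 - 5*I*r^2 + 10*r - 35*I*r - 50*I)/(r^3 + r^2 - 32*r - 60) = (r - 5*I)/(r - 6)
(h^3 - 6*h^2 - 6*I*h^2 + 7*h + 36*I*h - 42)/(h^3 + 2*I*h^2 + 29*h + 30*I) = (h^2 - h*(6 + 7*I) + 42*I)/(h^2 + I*h + 30)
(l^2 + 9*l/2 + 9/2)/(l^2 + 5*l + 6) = (l + 3/2)/(l + 2)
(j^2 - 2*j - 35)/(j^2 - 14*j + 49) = (j + 5)/(j - 7)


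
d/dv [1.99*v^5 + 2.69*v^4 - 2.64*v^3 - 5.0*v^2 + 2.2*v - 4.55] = 9.95*v^4 + 10.76*v^3 - 7.92*v^2 - 10.0*v + 2.2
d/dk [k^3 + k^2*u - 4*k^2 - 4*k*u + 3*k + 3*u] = 3*k^2 + 2*k*u - 8*k - 4*u + 3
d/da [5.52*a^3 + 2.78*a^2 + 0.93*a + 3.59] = 16.56*a^2 + 5.56*a + 0.93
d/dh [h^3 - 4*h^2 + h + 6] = 3*h^2 - 8*h + 1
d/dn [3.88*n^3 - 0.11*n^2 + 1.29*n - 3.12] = 11.64*n^2 - 0.22*n + 1.29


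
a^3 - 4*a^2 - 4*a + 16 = (a - 4)*(a - 2)*(a + 2)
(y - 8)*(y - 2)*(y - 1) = y^3 - 11*y^2 + 26*y - 16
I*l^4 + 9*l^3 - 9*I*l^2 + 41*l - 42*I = (l - 7*I)*(l - 3*I)*(l + 2*I)*(I*l + 1)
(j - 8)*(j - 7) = j^2 - 15*j + 56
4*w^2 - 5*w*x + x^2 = (-4*w + x)*(-w + x)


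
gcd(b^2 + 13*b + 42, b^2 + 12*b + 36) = b + 6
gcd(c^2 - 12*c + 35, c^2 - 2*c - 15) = c - 5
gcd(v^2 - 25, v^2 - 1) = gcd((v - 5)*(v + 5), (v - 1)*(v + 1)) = 1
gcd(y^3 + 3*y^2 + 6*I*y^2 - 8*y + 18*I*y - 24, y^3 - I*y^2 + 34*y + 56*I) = y^2 + 6*I*y - 8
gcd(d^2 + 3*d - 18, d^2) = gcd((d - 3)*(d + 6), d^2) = 1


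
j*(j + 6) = j^2 + 6*j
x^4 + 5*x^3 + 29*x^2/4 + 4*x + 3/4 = (x + 1/2)^2*(x + 1)*(x + 3)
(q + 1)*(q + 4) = q^2 + 5*q + 4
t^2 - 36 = (t - 6)*(t + 6)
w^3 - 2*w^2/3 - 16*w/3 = w*(w - 8/3)*(w + 2)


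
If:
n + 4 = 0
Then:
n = -4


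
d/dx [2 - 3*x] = -3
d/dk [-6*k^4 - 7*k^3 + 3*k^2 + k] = -24*k^3 - 21*k^2 + 6*k + 1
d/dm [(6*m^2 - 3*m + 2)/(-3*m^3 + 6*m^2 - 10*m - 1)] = (18*m^4 - 18*m^3 - 24*m^2 - 36*m + 23)/(9*m^6 - 36*m^5 + 96*m^4 - 114*m^3 + 88*m^2 + 20*m + 1)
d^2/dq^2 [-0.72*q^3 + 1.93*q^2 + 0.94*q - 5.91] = 3.86 - 4.32*q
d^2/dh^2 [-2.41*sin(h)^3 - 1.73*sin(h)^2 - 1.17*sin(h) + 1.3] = 2.9775*sin(h) - 5.4225*sin(3*h) - 3.46*cos(2*h)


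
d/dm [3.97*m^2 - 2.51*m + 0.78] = 7.94*m - 2.51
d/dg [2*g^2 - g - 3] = 4*g - 1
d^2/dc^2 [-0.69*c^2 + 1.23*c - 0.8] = -1.38000000000000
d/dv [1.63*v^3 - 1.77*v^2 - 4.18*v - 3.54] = 4.89*v^2 - 3.54*v - 4.18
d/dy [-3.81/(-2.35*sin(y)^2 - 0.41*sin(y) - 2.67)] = -(17.907*sin(y) + 1.5621)*cos(y)/(2.35*sin(y)^2 + 0.41*sin(y) + 2.67)^2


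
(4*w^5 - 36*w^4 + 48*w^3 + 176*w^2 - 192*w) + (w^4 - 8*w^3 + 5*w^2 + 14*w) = 4*w^5 - 35*w^4 + 40*w^3 + 181*w^2 - 178*w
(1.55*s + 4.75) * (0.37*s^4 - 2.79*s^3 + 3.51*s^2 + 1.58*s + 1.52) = 0.5735*s^5 - 2.567*s^4 - 7.812*s^3 + 19.1215*s^2 + 9.861*s + 7.22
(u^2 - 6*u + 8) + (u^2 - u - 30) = 2*u^2 - 7*u - 22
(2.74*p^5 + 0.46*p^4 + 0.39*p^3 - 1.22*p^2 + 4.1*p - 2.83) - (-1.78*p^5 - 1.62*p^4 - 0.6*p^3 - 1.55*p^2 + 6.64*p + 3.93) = 4.52*p^5 + 2.08*p^4 + 0.99*p^3 + 0.33*p^2 - 2.54*p - 6.76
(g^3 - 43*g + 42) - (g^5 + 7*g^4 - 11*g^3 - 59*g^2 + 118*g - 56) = -g^5 - 7*g^4 + 12*g^3 + 59*g^2 - 161*g + 98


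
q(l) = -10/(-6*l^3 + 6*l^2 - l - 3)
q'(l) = -10*(18*l^2 - 12*l + 1)/(-6*l^3 + 6*l^2 - l - 3)^2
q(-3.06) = -0.04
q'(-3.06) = -0.04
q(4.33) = 0.03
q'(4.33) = -0.02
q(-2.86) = -0.05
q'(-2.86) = -0.05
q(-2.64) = -0.07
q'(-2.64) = -0.07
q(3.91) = 0.04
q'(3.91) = -0.03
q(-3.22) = -0.04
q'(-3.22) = -0.03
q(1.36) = 1.20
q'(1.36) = -2.57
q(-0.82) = -1.94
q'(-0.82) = -8.61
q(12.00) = 0.00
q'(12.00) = 0.00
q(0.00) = 3.33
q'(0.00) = -1.11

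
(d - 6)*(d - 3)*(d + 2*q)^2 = d^4 + 4*d^3*q - 9*d^3 + 4*d^2*q^2 - 36*d^2*q + 18*d^2 - 36*d*q^2 + 72*d*q + 72*q^2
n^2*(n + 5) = n^3 + 5*n^2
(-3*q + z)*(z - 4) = -3*q*z + 12*q + z^2 - 4*z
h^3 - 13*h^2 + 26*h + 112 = (h - 8)*(h - 7)*(h + 2)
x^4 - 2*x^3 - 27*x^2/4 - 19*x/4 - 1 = (x - 4)*(x + 1/2)^2*(x + 1)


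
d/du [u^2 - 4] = 2*u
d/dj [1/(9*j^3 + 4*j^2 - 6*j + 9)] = (-27*j^2 - 8*j + 6)/(9*j^3 + 4*j^2 - 6*j + 9)^2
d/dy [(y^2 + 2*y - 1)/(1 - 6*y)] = 2*(-3*y^2 + y - 2)/(36*y^2 - 12*y + 1)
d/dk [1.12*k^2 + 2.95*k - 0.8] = 2.24*k + 2.95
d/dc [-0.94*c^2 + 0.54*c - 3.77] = 0.54 - 1.88*c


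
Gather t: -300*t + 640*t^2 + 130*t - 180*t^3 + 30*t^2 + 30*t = -180*t^3 + 670*t^2 - 140*t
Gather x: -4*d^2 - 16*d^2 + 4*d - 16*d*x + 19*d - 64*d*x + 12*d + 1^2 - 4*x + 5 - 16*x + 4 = -20*d^2 + 35*d + x*(-80*d - 20) + 10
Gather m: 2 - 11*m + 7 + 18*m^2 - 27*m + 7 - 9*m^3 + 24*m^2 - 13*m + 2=-9*m^3 + 42*m^2 - 51*m + 18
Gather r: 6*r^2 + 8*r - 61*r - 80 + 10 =6*r^2 - 53*r - 70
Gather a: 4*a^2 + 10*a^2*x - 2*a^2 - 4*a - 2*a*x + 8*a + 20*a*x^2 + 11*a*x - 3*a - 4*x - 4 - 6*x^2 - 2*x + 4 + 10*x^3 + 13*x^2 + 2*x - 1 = a^2*(10*x + 2) + a*(20*x^2 + 9*x + 1) + 10*x^3 + 7*x^2 - 4*x - 1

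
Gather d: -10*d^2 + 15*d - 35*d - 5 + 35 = -10*d^2 - 20*d + 30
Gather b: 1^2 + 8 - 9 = 0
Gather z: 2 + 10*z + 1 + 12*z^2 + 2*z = 12*z^2 + 12*z + 3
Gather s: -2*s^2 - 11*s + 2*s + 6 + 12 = -2*s^2 - 9*s + 18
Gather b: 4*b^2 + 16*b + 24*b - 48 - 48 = 4*b^2 + 40*b - 96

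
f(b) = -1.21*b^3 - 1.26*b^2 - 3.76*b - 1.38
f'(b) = -3.63*b^2 - 2.52*b - 3.76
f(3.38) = -75.21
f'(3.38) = -53.75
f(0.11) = -1.81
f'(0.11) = -4.08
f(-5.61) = 193.69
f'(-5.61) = -103.87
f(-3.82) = 62.05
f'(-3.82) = -47.10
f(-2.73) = 24.11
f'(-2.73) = -23.93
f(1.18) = -9.56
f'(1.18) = -11.79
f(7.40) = -588.52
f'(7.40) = -221.19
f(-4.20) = 81.83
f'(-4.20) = -57.21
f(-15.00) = 3855.27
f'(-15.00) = -782.71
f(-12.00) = 1953.18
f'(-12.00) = -496.24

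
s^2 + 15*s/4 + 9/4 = (s + 3/4)*(s + 3)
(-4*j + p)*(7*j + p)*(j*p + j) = -28*j^3*p - 28*j^3 + 3*j^2*p^2 + 3*j^2*p + j*p^3 + j*p^2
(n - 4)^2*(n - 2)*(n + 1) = n^4 - 9*n^3 + 22*n^2 - 32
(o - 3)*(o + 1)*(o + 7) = o^3 + 5*o^2 - 17*o - 21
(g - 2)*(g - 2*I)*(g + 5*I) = g^3 - 2*g^2 + 3*I*g^2 + 10*g - 6*I*g - 20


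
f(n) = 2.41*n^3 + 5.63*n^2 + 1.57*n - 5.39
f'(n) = 7.23*n^2 + 11.26*n + 1.57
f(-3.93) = -70.89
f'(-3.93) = 68.98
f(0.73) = -0.31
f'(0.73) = 13.64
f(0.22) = -4.75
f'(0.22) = 4.40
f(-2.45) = -10.88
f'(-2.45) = 17.38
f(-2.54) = -12.55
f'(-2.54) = 19.61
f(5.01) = 446.85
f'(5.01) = 239.46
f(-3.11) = -28.31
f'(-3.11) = 36.48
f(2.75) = 91.62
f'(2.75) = 87.21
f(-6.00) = -332.69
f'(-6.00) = 194.29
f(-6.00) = -332.69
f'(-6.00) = 194.29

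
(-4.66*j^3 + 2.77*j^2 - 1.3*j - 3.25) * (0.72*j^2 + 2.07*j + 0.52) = -3.3552*j^5 - 7.6518*j^4 + 2.3747*j^3 - 3.5906*j^2 - 7.4035*j - 1.69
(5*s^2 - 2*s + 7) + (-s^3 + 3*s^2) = -s^3 + 8*s^2 - 2*s + 7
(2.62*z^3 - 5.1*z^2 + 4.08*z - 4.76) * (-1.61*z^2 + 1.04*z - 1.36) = -4.2182*z^5 + 10.9358*z^4 - 15.436*z^3 + 18.8428*z^2 - 10.4992*z + 6.4736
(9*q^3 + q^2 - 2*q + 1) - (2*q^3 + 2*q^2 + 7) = 7*q^3 - q^2 - 2*q - 6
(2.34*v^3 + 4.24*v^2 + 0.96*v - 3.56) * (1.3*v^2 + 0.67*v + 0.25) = 3.042*v^5 + 7.0798*v^4 + 4.6738*v^3 - 2.9248*v^2 - 2.1452*v - 0.89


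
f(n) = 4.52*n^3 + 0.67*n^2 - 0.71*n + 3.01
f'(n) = 13.56*n^2 + 1.34*n - 0.71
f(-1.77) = -18.70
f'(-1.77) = 39.40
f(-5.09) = -572.08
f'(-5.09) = 343.78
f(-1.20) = -2.98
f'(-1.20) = 17.21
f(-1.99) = -28.54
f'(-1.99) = 50.32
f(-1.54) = -10.82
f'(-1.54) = 29.39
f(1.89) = 34.58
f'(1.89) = 50.26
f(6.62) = 1339.00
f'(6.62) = 602.42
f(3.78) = 254.03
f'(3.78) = 198.11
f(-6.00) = -944.93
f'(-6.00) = 479.41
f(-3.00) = -110.87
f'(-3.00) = 117.31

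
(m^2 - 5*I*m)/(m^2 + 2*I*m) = (m - 5*I)/(m + 2*I)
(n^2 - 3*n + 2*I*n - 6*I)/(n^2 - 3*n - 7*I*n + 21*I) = (n + 2*I)/(n - 7*I)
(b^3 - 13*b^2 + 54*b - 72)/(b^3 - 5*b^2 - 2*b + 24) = (b - 6)/(b + 2)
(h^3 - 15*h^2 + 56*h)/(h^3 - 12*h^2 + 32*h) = (h - 7)/(h - 4)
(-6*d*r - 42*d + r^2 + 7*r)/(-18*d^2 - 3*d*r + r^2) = (r + 7)/(3*d + r)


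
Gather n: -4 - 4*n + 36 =32 - 4*n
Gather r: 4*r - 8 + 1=4*r - 7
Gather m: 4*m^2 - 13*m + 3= 4*m^2 - 13*m + 3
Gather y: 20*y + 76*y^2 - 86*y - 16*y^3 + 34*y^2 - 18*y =-16*y^3 + 110*y^2 - 84*y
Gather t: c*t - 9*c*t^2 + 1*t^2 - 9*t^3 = c*t - 9*t^3 + t^2*(1 - 9*c)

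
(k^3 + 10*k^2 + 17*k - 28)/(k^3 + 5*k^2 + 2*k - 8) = (k + 7)/(k + 2)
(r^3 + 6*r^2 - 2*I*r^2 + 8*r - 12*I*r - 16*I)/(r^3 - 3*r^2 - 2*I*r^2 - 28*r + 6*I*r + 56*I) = (r + 2)/(r - 7)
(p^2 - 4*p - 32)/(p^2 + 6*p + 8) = (p - 8)/(p + 2)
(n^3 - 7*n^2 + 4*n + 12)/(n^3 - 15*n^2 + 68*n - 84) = (n + 1)/(n - 7)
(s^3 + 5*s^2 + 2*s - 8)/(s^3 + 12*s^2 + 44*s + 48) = (s - 1)/(s + 6)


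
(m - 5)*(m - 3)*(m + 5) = m^3 - 3*m^2 - 25*m + 75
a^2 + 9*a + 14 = (a + 2)*(a + 7)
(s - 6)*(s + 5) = s^2 - s - 30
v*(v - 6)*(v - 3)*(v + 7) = v^4 - 2*v^3 - 45*v^2 + 126*v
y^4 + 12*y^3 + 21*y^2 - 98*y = y*(y - 2)*(y + 7)^2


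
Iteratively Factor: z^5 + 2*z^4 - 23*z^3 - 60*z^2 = (z + 3)*(z^4 - z^3 - 20*z^2) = z*(z + 3)*(z^3 - z^2 - 20*z) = z*(z + 3)*(z + 4)*(z^2 - 5*z) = z^2*(z + 3)*(z + 4)*(z - 5)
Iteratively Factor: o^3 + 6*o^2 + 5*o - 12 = (o - 1)*(o^2 + 7*o + 12) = (o - 1)*(o + 3)*(o + 4)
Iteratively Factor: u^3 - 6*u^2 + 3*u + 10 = (u + 1)*(u^2 - 7*u + 10) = (u - 5)*(u + 1)*(u - 2)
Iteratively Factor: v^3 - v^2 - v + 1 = (v + 1)*(v^2 - 2*v + 1) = (v - 1)*(v + 1)*(v - 1)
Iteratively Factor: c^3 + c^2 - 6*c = (c)*(c^2 + c - 6) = c*(c - 2)*(c + 3)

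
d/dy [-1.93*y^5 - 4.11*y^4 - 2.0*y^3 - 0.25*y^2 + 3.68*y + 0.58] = -9.65*y^4 - 16.44*y^3 - 6.0*y^2 - 0.5*y + 3.68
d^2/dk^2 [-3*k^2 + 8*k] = -6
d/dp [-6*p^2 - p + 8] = -12*p - 1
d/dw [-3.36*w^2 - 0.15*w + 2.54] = -6.72*w - 0.15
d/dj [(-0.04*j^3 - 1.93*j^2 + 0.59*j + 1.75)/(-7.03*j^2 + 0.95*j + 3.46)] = (0.2812*j^4 - 0.0760000000000005*j^3 + 1.899*j^2 + 11.2494*j + 0.3789)/(49.4209*j^4 - 13.357*j^3 - 47.7451*j^2 + 6.574*j + 11.9716)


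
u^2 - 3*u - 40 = (u - 8)*(u + 5)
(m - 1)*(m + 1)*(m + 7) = m^3 + 7*m^2 - m - 7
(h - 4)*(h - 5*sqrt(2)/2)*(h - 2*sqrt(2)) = h^3 - 9*sqrt(2)*h^2/2 - 4*h^2 + 10*h + 18*sqrt(2)*h - 40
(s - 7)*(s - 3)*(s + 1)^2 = s^4 - 8*s^3 + 2*s^2 + 32*s + 21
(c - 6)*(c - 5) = c^2 - 11*c + 30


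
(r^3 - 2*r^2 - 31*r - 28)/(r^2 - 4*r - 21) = (r^2 + 5*r + 4)/(r + 3)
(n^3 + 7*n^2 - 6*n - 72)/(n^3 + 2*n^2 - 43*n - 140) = (n^2 + 3*n - 18)/(n^2 - 2*n - 35)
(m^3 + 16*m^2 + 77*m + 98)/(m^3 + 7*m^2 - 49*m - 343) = (m + 2)/(m - 7)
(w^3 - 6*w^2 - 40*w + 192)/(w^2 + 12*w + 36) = (w^2 - 12*w + 32)/(w + 6)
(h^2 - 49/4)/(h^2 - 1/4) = (4*h^2 - 49)/(4*h^2 - 1)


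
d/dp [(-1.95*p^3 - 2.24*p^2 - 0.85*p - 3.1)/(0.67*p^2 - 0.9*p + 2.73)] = (-1.3065*p^4 + 3.51*p^3 - 13.385*p^2 - 8.0764*p - 5.1105)/(0.4489*p^4 - 1.206*p^3 + 4.4682*p^2 - 4.914*p + 7.4529)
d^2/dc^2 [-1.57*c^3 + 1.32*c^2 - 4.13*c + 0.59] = 2.64 - 9.42*c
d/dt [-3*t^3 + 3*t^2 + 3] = 3*t*(2 - 3*t)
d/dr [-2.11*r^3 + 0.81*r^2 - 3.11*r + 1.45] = -6.33*r^2 + 1.62*r - 3.11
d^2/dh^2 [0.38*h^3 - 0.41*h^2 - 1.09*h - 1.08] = 2.28*h - 0.82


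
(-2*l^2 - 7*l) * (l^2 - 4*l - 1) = -2*l^4 + l^3 + 30*l^2 + 7*l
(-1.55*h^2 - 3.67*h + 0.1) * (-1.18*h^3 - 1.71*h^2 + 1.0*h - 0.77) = 1.829*h^5 + 6.9811*h^4 + 4.6077*h^3 - 2.6475*h^2 + 2.9259*h - 0.077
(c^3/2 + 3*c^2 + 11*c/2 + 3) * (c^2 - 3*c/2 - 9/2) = c^5/2 + 9*c^4/4 - 5*c^3/4 - 75*c^2/4 - 117*c/4 - 27/2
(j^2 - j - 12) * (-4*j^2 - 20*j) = -4*j^4 - 16*j^3 + 68*j^2 + 240*j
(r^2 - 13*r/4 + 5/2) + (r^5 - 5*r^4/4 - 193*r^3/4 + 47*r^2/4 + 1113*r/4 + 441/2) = r^5 - 5*r^4/4 - 193*r^3/4 + 51*r^2/4 + 275*r + 223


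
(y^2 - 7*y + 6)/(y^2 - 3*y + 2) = (y - 6)/(y - 2)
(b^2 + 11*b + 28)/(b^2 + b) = (b^2 + 11*b + 28)/(b*(b + 1))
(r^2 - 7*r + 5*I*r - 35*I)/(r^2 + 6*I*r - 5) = (r - 7)/(r + I)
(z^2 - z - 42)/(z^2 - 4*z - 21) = (z + 6)/(z + 3)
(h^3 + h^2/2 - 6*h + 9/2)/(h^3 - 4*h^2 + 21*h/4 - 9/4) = 2*(h + 3)/(2*h - 3)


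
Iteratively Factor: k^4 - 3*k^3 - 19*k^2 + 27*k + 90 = (k - 3)*(k^3 - 19*k - 30) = (k - 5)*(k - 3)*(k^2 + 5*k + 6) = (k - 5)*(k - 3)*(k + 2)*(k + 3)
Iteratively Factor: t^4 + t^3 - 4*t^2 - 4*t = (t - 2)*(t^3 + 3*t^2 + 2*t) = (t - 2)*(t + 2)*(t^2 + t) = t*(t - 2)*(t + 2)*(t + 1)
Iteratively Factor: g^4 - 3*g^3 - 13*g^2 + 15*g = (g + 3)*(g^3 - 6*g^2 + 5*g) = (g - 1)*(g + 3)*(g^2 - 5*g) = g*(g - 1)*(g + 3)*(g - 5)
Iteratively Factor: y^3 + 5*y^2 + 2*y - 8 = (y + 2)*(y^2 + 3*y - 4) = (y - 1)*(y + 2)*(y + 4)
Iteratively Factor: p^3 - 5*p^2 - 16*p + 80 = (p - 4)*(p^2 - p - 20) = (p - 5)*(p - 4)*(p + 4)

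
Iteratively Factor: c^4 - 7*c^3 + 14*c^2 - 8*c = (c - 1)*(c^3 - 6*c^2 + 8*c) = c*(c - 1)*(c^2 - 6*c + 8) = c*(c - 2)*(c - 1)*(c - 4)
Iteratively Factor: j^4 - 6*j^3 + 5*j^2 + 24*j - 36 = (j - 2)*(j^3 - 4*j^2 - 3*j + 18) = (j - 3)*(j - 2)*(j^2 - j - 6) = (j - 3)^2*(j - 2)*(j + 2)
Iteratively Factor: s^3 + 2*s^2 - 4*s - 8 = (s + 2)*(s^2 - 4) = (s - 2)*(s + 2)*(s + 2)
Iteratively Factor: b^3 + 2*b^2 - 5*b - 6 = (b + 1)*(b^2 + b - 6) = (b - 2)*(b + 1)*(b + 3)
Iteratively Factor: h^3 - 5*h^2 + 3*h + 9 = (h - 3)*(h^2 - 2*h - 3) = (h - 3)^2*(h + 1)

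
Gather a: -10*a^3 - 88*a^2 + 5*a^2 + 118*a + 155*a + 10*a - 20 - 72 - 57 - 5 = -10*a^3 - 83*a^2 + 283*a - 154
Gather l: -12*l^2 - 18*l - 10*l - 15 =-12*l^2 - 28*l - 15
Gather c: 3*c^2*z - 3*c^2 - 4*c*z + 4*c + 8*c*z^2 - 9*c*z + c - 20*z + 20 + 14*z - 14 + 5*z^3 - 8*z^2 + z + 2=c^2*(3*z - 3) + c*(8*z^2 - 13*z + 5) + 5*z^3 - 8*z^2 - 5*z + 8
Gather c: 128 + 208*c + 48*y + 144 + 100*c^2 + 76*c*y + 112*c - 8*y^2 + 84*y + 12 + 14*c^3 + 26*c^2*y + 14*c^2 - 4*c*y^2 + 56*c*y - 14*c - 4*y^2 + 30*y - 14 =14*c^3 + c^2*(26*y + 114) + c*(-4*y^2 + 132*y + 306) - 12*y^2 + 162*y + 270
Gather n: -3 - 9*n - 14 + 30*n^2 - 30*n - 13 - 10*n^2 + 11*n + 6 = 20*n^2 - 28*n - 24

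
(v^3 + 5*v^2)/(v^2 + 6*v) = v*(v + 5)/(v + 6)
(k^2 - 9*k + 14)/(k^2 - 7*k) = (k - 2)/k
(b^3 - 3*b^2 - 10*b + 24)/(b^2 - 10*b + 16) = (b^2 - b - 12)/(b - 8)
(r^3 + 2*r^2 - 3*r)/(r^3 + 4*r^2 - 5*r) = (r + 3)/(r + 5)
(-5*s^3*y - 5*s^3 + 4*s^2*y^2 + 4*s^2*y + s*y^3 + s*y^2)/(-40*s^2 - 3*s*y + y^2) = s*(-s*y - s + y^2 + y)/(-8*s + y)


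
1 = 1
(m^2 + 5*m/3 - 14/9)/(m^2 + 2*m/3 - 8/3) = (9*m^2 + 15*m - 14)/(3*(3*m^2 + 2*m - 8))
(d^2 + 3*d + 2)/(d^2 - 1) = (d + 2)/(d - 1)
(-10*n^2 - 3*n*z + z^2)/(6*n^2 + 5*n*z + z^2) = (-5*n + z)/(3*n + z)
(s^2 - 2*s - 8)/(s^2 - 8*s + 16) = (s + 2)/(s - 4)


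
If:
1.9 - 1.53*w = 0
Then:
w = 1.24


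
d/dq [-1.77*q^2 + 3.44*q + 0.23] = 3.44 - 3.54*q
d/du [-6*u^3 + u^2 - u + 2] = -18*u^2 + 2*u - 1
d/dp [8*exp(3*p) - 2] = 24*exp(3*p)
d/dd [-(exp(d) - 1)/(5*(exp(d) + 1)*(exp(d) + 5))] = (exp(2*d) - 2*exp(d) - 11)*exp(d)/(5*(exp(4*d) + 12*exp(3*d) + 46*exp(2*d) + 60*exp(d) + 25))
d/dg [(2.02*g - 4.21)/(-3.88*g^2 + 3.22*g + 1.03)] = (7.8376*g^2 - 32.6696*g + 15.6368)/(15.0544*g^4 - 24.9872*g^3 + 2.3756*g^2 + 6.6332*g + 1.0609)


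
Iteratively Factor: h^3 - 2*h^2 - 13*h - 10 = (h + 1)*(h^2 - 3*h - 10) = (h + 1)*(h + 2)*(h - 5)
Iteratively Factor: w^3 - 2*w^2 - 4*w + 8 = (w + 2)*(w^2 - 4*w + 4) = (w - 2)*(w + 2)*(w - 2)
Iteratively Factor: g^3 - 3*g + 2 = (g - 1)*(g^2 + g - 2) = (g - 1)^2*(g + 2)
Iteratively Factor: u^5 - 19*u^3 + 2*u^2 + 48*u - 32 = (u + 2)*(u^4 - 2*u^3 - 15*u^2 + 32*u - 16) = (u - 4)*(u + 2)*(u^3 + 2*u^2 - 7*u + 4) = (u - 4)*(u + 2)*(u + 4)*(u^2 - 2*u + 1) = (u - 4)*(u - 1)*(u + 2)*(u + 4)*(u - 1)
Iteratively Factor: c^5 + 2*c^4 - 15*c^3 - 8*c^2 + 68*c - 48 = (c + 4)*(c^4 - 2*c^3 - 7*c^2 + 20*c - 12) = (c - 1)*(c + 4)*(c^3 - c^2 - 8*c + 12) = (c - 2)*(c - 1)*(c + 4)*(c^2 + c - 6) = (c - 2)*(c - 1)*(c + 3)*(c + 4)*(c - 2)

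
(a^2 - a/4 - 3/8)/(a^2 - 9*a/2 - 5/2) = (a - 3/4)/(a - 5)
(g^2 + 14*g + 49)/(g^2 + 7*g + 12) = (g^2 + 14*g + 49)/(g^2 + 7*g + 12)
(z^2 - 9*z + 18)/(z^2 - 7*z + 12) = (z - 6)/(z - 4)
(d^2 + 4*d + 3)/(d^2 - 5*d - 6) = (d + 3)/(d - 6)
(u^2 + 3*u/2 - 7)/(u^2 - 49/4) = 2*(u - 2)/(2*u - 7)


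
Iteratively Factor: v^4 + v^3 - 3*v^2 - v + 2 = (v + 1)*(v^3 - 3*v + 2) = (v - 1)*(v + 1)*(v^2 + v - 2) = (v - 1)*(v + 1)*(v + 2)*(v - 1)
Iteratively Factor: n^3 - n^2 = (n - 1)*(n^2) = n*(n - 1)*(n)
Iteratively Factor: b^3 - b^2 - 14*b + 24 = (b - 2)*(b^2 + b - 12) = (b - 3)*(b - 2)*(b + 4)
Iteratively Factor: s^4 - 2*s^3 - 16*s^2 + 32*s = (s)*(s^3 - 2*s^2 - 16*s + 32) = s*(s - 2)*(s^2 - 16) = s*(s - 2)*(s + 4)*(s - 4)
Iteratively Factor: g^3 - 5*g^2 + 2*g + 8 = (g - 2)*(g^2 - 3*g - 4) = (g - 2)*(g + 1)*(g - 4)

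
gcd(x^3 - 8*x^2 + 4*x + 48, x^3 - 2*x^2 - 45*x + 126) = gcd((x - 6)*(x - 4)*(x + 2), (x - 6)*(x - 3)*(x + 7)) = x - 6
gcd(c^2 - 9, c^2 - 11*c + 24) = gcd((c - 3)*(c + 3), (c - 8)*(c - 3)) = c - 3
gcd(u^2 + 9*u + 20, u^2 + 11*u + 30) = u + 5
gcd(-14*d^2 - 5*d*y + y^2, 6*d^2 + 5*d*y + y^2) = 2*d + y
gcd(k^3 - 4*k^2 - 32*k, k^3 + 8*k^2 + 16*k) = k^2 + 4*k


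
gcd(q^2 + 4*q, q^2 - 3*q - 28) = q + 4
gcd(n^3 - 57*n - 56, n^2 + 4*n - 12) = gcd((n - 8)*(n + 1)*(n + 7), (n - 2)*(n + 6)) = 1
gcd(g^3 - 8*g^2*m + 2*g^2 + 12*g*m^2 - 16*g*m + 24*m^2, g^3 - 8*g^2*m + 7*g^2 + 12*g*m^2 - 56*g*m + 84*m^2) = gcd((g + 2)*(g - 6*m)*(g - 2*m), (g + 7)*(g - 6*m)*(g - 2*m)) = g^2 - 8*g*m + 12*m^2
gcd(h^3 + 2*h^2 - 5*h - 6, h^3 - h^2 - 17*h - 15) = h^2 + 4*h + 3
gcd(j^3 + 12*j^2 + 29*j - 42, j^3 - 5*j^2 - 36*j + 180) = j + 6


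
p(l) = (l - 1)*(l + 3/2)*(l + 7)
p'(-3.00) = -16.00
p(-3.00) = 24.00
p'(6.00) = 200.00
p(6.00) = 487.50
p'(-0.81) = -8.18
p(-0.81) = -7.73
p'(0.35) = 7.62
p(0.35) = -8.84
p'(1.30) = 26.57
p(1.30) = 6.97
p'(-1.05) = -10.44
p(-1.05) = -5.49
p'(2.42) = 55.87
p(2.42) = 52.44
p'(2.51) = 58.55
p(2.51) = 57.58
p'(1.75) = 37.44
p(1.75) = 21.33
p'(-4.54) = -4.27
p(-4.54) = 41.43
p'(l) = (l - 1)*(l + 3/2) + (l - 1)*(l + 7) + (l + 3/2)*(l + 7) = 3*l^2 + 15*l + 2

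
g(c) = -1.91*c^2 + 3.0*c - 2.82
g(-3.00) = -29.01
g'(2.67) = -7.20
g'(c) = 3.0 - 3.82*c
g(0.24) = -2.21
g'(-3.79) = 17.48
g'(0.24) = 2.08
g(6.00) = -53.58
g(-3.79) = -41.63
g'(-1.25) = 7.78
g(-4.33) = -51.62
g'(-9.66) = 39.90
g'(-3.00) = 14.46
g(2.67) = -8.43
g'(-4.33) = 19.54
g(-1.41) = -10.85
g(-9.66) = -210.03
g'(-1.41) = 8.39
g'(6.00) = -19.92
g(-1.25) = -9.55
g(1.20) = -1.97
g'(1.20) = -1.58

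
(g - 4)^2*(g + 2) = g^3 - 6*g^2 + 32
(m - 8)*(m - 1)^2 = m^3 - 10*m^2 + 17*m - 8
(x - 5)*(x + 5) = x^2 - 25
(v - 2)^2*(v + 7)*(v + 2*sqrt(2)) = v^4 + 2*sqrt(2)*v^3 + 3*v^3 - 24*v^2 + 6*sqrt(2)*v^2 - 48*sqrt(2)*v + 28*v + 56*sqrt(2)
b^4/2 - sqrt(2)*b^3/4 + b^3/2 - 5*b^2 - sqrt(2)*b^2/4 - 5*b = b*(b/2 + 1/2)*(b - 5*sqrt(2)/2)*(b + 2*sqrt(2))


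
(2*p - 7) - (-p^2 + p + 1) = p^2 + p - 8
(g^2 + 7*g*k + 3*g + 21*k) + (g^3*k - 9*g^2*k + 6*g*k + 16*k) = g^3*k - 9*g^2*k + g^2 + 13*g*k + 3*g + 37*k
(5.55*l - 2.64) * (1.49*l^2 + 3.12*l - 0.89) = 8.2695*l^3 + 13.3824*l^2 - 13.1763*l + 2.3496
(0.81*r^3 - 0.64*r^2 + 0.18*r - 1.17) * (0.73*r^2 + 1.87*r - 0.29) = 0.5913*r^5 + 1.0475*r^4 - 1.3003*r^3 - 0.3319*r^2 - 2.2401*r + 0.3393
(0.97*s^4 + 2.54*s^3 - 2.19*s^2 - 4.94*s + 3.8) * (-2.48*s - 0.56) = -2.4056*s^5 - 6.8424*s^4 + 4.0088*s^3 + 13.4776*s^2 - 6.6576*s - 2.128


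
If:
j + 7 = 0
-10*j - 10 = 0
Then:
No Solution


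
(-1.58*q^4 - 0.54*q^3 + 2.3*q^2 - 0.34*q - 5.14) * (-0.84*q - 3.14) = 1.3272*q^5 + 5.4148*q^4 - 0.236399999999999*q^3 - 6.9364*q^2 + 5.3852*q + 16.1396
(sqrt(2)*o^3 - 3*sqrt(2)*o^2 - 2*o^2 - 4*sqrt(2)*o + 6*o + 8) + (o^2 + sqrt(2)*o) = sqrt(2)*o^3 - 3*sqrt(2)*o^2 - o^2 - 3*sqrt(2)*o + 6*o + 8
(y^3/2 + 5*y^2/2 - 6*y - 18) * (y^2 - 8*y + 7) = y^5/2 - 3*y^4/2 - 45*y^3/2 + 95*y^2/2 + 102*y - 126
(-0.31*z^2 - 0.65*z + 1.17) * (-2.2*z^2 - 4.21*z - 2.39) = 0.682*z^4 + 2.7351*z^3 + 0.9034*z^2 - 3.3722*z - 2.7963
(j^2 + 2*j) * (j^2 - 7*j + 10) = j^4 - 5*j^3 - 4*j^2 + 20*j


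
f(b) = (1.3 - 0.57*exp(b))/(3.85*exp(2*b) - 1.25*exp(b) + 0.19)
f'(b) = (1.3 - 0.57*exp(b))*(-7.7*exp(2*b) + 1.25*exp(b))/(3.85*exp(2*b) - 1.25*exp(b) + 0.19)^2 - 0.57*exp(b)/(3.85*exp(2*b) - 1.25*exp(b) + 0.19)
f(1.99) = -0.01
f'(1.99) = 0.01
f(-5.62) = 7.00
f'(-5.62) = 0.16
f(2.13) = -0.01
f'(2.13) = 0.01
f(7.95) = -0.00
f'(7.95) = 0.00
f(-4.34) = 7.41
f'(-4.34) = 0.59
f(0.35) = 0.08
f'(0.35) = -0.31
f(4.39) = -0.00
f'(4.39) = 0.00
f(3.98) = -0.00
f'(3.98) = 0.00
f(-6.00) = 6.95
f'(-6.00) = 0.11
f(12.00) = 0.00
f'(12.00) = 0.00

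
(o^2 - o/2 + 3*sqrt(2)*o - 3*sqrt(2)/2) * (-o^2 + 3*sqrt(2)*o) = -o^4 + o^3/2 + 18*o^2 - 9*o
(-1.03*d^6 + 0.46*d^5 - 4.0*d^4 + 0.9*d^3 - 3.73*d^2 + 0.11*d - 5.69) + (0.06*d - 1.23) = -1.03*d^6 + 0.46*d^5 - 4.0*d^4 + 0.9*d^3 - 3.73*d^2 + 0.17*d - 6.92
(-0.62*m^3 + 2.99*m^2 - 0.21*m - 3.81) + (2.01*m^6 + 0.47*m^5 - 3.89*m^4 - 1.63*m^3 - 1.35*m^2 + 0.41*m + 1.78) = 2.01*m^6 + 0.47*m^5 - 3.89*m^4 - 2.25*m^3 + 1.64*m^2 + 0.2*m - 2.03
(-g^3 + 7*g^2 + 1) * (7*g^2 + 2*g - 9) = -7*g^5 + 47*g^4 + 23*g^3 - 56*g^2 + 2*g - 9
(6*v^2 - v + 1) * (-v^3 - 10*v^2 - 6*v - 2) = -6*v^5 - 59*v^4 - 27*v^3 - 16*v^2 - 4*v - 2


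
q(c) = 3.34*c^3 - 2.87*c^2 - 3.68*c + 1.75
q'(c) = 10.02*c^2 - 5.74*c - 3.68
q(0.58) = -0.70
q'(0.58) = -3.64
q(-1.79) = -20.01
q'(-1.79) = 38.70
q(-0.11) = 2.12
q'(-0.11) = -2.93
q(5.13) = 358.26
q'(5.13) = 230.57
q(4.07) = 164.41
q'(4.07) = 138.94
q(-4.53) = -350.96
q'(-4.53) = 227.94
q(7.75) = 1355.57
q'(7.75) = 553.66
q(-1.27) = -5.05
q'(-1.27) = 19.77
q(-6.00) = -800.93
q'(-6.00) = 391.48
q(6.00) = 597.79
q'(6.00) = 322.60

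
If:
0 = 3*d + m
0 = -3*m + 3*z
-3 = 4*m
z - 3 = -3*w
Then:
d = 1/4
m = -3/4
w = 5/4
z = -3/4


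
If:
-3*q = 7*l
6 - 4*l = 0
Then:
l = 3/2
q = -7/2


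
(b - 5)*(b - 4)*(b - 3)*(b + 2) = b^4 - 10*b^3 + 23*b^2 + 34*b - 120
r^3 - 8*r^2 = r^2*(r - 8)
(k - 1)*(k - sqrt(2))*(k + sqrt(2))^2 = k^4 - k^3 + sqrt(2)*k^3 - 2*k^2 - sqrt(2)*k^2 - 2*sqrt(2)*k + 2*k + 2*sqrt(2)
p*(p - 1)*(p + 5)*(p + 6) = p^4 + 10*p^3 + 19*p^2 - 30*p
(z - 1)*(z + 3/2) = z^2 + z/2 - 3/2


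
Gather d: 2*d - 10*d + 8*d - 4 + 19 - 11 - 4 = 0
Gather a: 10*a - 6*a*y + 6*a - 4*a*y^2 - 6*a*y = a*(-4*y^2 - 12*y + 16)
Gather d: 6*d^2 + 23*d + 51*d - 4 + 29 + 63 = 6*d^2 + 74*d + 88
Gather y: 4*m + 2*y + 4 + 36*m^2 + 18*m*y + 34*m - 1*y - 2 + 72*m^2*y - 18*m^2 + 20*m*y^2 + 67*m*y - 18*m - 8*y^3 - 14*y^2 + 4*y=18*m^2 + 20*m - 8*y^3 + y^2*(20*m - 14) + y*(72*m^2 + 85*m + 5) + 2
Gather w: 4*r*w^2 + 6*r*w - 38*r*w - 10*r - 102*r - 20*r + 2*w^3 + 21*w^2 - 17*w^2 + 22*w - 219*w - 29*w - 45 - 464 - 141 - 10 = -132*r + 2*w^3 + w^2*(4*r + 4) + w*(-32*r - 226) - 660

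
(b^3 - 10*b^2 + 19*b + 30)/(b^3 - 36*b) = (b^2 - 4*b - 5)/(b*(b + 6))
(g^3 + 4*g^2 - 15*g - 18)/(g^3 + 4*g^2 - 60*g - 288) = (g^2 - 2*g - 3)/(g^2 - 2*g - 48)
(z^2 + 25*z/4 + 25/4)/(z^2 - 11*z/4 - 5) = (z + 5)/(z - 4)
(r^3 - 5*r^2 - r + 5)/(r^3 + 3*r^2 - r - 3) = (r - 5)/(r + 3)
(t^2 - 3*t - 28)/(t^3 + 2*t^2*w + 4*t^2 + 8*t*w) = (t - 7)/(t*(t + 2*w))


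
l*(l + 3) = l^2 + 3*l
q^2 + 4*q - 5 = (q - 1)*(q + 5)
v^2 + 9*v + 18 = (v + 3)*(v + 6)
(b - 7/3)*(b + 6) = b^2 + 11*b/3 - 14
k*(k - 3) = k^2 - 3*k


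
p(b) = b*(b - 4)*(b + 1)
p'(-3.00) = 41.00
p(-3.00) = -42.00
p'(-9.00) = 293.00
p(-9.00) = -936.00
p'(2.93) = 4.17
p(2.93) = -12.32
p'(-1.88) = 17.88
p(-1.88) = -9.73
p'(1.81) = -5.03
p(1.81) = -11.14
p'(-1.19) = 7.39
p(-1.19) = -1.17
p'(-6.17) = 147.23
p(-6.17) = -324.41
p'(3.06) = 5.73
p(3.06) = -11.68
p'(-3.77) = 61.26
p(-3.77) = -81.14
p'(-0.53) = 0.02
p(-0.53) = 1.13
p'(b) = b*(b - 4) + b*(b + 1) + (b - 4)*(b + 1)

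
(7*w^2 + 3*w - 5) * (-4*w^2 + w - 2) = -28*w^4 - 5*w^3 + 9*w^2 - 11*w + 10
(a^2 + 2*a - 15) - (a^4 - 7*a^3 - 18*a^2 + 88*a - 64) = -a^4 + 7*a^3 + 19*a^2 - 86*a + 49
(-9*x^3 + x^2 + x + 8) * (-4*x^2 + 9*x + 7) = 36*x^5 - 85*x^4 - 58*x^3 - 16*x^2 + 79*x + 56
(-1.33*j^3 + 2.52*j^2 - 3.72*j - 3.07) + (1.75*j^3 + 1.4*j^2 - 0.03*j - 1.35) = 0.42*j^3 + 3.92*j^2 - 3.75*j - 4.42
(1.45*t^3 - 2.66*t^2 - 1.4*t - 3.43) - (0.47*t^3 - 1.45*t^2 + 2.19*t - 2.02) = 0.98*t^3 - 1.21*t^2 - 3.59*t - 1.41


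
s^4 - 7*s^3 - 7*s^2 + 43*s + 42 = (s - 7)*(s - 3)*(s + 1)*(s + 2)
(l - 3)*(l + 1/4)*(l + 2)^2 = l^4 + 5*l^3/4 - 31*l^2/4 - 14*l - 3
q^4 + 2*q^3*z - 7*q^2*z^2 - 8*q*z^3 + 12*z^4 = (q - 2*z)*(q - z)*(q + 2*z)*(q + 3*z)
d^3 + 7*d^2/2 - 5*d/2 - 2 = (d - 1)*(d + 1/2)*(d + 4)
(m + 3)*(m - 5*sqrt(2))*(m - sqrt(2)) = m^3 - 6*sqrt(2)*m^2 + 3*m^2 - 18*sqrt(2)*m + 10*m + 30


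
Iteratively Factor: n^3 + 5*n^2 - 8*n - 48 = (n + 4)*(n^2 + n - 12) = (n - 3)*(n + 4)*(n + 4)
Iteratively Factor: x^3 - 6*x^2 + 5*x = (x)*(x^2 - 6*x + 5) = x*(x - 1)*(x - 5)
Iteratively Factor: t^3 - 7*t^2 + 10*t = (t - 5)*(t^2 - 2*t) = (t - 5)*(t - 2)*(t)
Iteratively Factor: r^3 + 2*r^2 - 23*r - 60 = (r + 4)*(r^2 - 2*r - 15) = (r + 3)*(r + 4)*(r - 5)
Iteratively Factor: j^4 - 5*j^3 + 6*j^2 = (j)*(j^3 - 5*j^2 + 6*j) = j*(j - 2)*(j^2 - 3*j) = j^2*(j - 2)*(j - 3)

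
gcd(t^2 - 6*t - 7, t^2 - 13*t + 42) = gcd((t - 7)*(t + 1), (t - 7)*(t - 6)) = t - 7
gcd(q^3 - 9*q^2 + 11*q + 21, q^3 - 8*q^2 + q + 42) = q^2 - 10*q + 21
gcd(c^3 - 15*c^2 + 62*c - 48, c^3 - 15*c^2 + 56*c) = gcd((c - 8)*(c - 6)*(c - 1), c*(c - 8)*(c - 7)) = c - 8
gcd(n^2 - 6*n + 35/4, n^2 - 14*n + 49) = 1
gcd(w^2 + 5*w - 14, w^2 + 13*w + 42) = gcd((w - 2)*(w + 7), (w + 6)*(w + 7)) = w + 7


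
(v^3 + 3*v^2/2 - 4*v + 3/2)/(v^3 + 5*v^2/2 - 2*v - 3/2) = (2*v - 1)/(2*v + 1)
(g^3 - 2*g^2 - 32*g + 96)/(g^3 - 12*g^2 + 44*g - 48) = (g^2 + 2*g - 24)/(g^2 - 8*g + 12)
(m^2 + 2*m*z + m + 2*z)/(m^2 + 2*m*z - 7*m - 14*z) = (m + 1)/(m - 7)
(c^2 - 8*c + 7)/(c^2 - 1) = (c - 7)/(c + 1)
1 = 1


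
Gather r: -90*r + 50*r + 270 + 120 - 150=240 - 40*r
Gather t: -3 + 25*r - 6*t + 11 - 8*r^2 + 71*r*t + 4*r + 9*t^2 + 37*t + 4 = -8*r^2 + 29*r + 9*t^2 + t*(71*r + 31) + 12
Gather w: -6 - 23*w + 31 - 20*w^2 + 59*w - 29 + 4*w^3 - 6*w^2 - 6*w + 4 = 4*w^3 - 26*w^2 + 30*w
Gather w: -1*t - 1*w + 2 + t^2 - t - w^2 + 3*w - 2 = t^2 - 2*t - w^2 + 2*w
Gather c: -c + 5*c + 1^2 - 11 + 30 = 4*c + 20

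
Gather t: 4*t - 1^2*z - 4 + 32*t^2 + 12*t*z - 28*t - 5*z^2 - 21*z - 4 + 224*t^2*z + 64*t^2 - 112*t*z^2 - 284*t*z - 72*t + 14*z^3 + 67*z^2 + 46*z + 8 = t^2*(224*z + 96) + t*(-112*z^2 - 272*z - 96) + 14*z^3 + 62*z^2 + 24*z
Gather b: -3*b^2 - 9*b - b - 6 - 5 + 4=-3*b^2 - 10*b - 7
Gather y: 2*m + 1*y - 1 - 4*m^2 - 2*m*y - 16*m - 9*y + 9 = -4*m^2 - 14*m + y*(-2*m - 8) + 8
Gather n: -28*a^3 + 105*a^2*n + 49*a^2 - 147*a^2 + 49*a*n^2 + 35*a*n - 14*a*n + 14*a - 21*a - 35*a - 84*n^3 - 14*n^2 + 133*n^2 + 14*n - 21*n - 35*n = -28*a^3 - 98*a^2 - 42*a - 84*n^3 + n^2*(49*a + 119) + n*(105*a^2 + 21*a - 42)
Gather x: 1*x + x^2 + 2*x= x^2 + 3*x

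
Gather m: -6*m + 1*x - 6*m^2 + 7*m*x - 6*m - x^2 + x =-6*m^2 + m*(7*x - 12) - x^2 + 2*x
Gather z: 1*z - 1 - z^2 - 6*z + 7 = -z^2 - 5*z + 6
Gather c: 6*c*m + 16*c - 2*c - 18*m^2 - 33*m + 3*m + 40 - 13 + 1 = c*(6*m + 14) - 18*m^2 - 30*m + 28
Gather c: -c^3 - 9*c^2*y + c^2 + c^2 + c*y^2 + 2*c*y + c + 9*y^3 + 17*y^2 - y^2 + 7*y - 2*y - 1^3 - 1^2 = -c^3 + c^2*(2 - 9*y) + c*(y^2 + 2*y + 1) + 9*y^3 + 16*y^2 + 5*y - 2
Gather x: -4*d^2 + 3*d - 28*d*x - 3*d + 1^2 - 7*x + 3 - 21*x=-4*d^2 + x*(-28*d - 28) + 4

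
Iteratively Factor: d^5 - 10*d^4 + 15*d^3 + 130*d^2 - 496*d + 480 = (d - 4)*(d^4 - 6*d^3 - 9*d^2 + 94*d - 120) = (d - 5)*(d - 4)*(d^3 - d^2 - 14*d + 24) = (d - 5)*(d - 4)*(d - 3)*(d^2 + 2*d - 8) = (d - 5)*(d - 4)*(d - 3)*(d - 2)*(d + 4)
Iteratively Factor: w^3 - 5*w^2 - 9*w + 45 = (w + 3)*(w^2 - 8*w + 15) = (w - 3)*(w + 3)*(w - 5)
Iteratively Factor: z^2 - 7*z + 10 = (z - 5)*(z - 2)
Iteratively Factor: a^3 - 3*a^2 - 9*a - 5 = (a - 5)*(a^2 + 2*a + 1) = (a - 5)*(a + 1)*(a + 1)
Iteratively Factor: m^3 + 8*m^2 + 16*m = (m + 4)*(m^2 + 4*m) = (m + 4)^2*(m)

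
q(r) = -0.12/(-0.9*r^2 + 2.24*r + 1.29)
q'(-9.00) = 0.00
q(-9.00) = 0.00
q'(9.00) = -0.00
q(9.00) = 0.00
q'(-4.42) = 0.00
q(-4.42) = 0.00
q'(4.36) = -0.02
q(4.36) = 0.02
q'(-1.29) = 0.06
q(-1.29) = 0.04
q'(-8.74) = 0.00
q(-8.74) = 0.00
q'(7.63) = -0.00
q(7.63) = 0.00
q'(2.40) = -0.11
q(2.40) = -0.08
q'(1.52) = -0.01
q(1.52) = -0.05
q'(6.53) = -0.00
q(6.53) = 0.01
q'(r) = -0.12*(1.8*r - 2.24)/(-0.9*r^2 + 2.24*r + 1.29)^2 = (0.2688 - 0.216*r)/(-0.9*r^2 + 2.24*r + 1.29)^2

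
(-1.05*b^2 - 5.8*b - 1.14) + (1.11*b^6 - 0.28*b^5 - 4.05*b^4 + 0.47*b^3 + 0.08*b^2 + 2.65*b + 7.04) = 1.11*b^6 - 0.28*b^5 - 4.05*b^4 + 0.47*b^3 - 0.97*b^2 - 3.15*b + 5.9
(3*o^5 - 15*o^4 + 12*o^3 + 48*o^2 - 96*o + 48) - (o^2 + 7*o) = 3*o^5 - 15*o^4 + 12*o^3 + 47*o^2 - 103*o + 48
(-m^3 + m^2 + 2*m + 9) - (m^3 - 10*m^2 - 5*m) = -2*m^3 + 11*m^2 + 7*m + 9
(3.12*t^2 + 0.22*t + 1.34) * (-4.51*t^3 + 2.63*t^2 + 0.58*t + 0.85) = -14.0712*t^5 + 7.2134*t^4 - 3.6552*t^3 + 6.3038*t^2 + 0.9642*t + 1.139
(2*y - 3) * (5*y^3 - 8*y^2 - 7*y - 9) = 10*y^4 - 31*y^3 + 10*y^2 + 3*y + 27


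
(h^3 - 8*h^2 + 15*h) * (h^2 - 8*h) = h^5 - 16*h^4 + 79*h^3 - 120*h^2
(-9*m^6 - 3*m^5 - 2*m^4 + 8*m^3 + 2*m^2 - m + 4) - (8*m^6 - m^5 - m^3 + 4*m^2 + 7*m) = -17*m^6 - 2*m^5 - 2*m^4 + 9*m^3 - 2*m^2 - 8*m + 4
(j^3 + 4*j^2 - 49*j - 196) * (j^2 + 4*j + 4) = j^5 + 8*j^4 - 29*j^3 - 376*j^2 - 980*j - 784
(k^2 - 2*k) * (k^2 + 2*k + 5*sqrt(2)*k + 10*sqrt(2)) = k^4 + 5*sqrt(2)*k^3 - 4*k^2 - 20*sqrt(2)*k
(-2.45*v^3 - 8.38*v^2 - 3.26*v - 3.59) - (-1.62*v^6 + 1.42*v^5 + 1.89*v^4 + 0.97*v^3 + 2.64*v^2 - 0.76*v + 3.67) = 1.62*v^6 - 1.42*v^5 - 1.89*v^4 - 3.42*v^3 - 11.02*v^2 - 2.5*v - 7.26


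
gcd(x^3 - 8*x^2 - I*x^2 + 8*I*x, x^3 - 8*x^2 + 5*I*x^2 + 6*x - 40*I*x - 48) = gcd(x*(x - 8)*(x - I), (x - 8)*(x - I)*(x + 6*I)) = x^2 + x*(-8 - I) + 8*I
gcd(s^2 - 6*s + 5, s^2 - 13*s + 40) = s - 5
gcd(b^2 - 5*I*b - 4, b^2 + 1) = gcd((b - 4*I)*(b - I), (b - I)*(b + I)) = b - I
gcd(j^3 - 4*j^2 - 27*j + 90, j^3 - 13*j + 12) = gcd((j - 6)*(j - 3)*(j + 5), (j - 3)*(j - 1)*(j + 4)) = j - 3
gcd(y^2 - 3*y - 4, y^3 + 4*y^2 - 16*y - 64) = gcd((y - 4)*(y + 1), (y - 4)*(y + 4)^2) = y - 4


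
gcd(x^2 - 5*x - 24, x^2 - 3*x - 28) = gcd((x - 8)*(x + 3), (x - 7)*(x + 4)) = 1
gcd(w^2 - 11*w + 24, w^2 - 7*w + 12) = w - 3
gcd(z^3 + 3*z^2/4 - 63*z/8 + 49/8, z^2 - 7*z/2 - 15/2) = 1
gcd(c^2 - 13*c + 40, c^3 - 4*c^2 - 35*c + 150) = c - 5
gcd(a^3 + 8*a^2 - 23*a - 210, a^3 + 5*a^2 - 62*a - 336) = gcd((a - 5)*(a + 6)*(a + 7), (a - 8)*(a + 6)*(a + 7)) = a^2 + 13*a + 42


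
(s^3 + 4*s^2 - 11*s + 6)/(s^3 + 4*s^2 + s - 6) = (s^2 + 5*s - 6)/(s^2 + 5*s + 6)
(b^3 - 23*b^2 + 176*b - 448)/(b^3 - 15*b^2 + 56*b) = (b - 8)/b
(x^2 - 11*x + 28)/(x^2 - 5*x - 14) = (x - 4)/(x + 2)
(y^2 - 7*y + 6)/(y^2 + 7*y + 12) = (y^2 - 7*y + 6)/(y^2 + 7*y + 12)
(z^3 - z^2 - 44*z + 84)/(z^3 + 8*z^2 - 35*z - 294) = (z - 2)/(z + 7)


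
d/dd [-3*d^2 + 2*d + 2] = 2 - 6*d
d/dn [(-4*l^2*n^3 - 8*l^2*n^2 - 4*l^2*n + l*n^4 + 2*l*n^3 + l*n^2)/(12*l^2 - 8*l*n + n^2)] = 2*l*(-n*(4*l - n)*(4*l*n^2 + 8*l*n + 4*l - n^3 - 2*n^2 - n) + (12*l^2 - 8*l*n + n^2)*(-6*l*n^2 - 8*l*n - 2*l + 2*n^3 + 3*n^2 + n))/(12*l^2 - 8*l*n + n^2)^2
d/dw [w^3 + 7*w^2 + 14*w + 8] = 3*w^2 + 14*w + 14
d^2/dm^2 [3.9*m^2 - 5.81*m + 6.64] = 7.80000000000000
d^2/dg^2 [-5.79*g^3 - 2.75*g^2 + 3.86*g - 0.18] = -34.74*g - 5.5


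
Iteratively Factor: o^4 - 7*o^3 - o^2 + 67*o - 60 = (o - 4)*(o^3 - 3*o^2 - 13*o + 15) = (o - 4)*(o + 3)*(o^2 - 6*o + 5) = (o - 5)*(o - 4)*(o + 3)*(o - 1)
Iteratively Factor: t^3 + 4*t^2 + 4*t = (t + 2)*(t^2 + 2*t) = (t + 2)^2*(t)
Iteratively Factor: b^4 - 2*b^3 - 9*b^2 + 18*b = (b - 3)*(b^3 + b^2 - 6*b) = (b - 3)*(b - 2)*(b^2 + 3*b) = (b - 3)*(b - 2)*(b + 3)*(b)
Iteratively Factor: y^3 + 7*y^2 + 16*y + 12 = (y + 3)*(y^2 + 4*y + 4) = (y + 2)*(y + 3)*(y + 2)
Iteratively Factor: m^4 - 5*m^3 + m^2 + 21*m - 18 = (m - 3)*(m^3 - 2*m^2 - 5*m + 6) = (m - 3)^2*(m^2 + m - 2) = (m - 3)^2*(m - 1)*(m + 2)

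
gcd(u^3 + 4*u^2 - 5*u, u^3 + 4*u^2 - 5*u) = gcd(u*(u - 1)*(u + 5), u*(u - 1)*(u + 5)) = u^3 + 4*u^2 - 5*u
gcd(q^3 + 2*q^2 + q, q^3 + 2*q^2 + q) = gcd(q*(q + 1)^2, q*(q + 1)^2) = q^3 + 2*q^2 + q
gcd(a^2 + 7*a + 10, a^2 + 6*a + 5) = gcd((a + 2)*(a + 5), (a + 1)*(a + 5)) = a + 5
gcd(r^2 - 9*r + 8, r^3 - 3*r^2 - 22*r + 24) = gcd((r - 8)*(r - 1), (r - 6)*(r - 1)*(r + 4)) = r - 1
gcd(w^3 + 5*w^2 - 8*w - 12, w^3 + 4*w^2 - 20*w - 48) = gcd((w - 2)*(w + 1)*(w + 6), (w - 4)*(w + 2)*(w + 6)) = w + 6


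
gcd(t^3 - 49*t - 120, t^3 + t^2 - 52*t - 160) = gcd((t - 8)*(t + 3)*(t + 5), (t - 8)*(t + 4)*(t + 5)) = t^2 - 3*t - 40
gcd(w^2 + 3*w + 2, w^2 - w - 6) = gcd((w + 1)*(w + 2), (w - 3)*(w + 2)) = w + 2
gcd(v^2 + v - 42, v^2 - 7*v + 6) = v - 6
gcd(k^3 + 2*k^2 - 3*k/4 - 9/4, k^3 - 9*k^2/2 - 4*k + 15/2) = k^2 + k/2 - 3/2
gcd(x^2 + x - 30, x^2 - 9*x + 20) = x - 5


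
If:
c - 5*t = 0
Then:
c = 5*t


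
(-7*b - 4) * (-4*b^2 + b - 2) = 28*b^3 + 9*b^2 + 10*b + 8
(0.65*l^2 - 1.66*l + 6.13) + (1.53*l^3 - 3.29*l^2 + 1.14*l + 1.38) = 1.53*l^3 - 2.64*l^2 - 0.52*l + 7.51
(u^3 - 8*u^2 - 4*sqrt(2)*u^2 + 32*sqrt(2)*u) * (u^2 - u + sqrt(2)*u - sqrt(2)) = u^5 - 9*u^4 - 3*sqrt(2)*u^4 + 27*sqrt(2)*u^3 - 24*sqrt(2)*u^2 + 72*u^2 - 64*u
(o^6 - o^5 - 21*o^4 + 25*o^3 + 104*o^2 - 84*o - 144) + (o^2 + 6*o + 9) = o^6 - o^5 - 21*o^4 + 25*o^3 + 105*o^2 - 78*o - 135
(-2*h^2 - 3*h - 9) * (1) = -2*h^2 - 3*h - 9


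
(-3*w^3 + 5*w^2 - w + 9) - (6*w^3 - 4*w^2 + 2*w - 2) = -9*w^3 + 9*w^2 - 3*w + 11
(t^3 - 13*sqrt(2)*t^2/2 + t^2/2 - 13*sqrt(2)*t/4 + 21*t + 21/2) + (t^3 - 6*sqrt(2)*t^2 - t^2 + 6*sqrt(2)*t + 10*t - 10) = 2*t^3 - 25*sqrt(2)*t^2/2 - t^2/2 + 11*sqrt(2)*t/4 + 31*t + 1/2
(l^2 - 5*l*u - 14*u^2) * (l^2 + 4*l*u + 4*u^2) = l^4 - l^3*u - 30*l^2*u^2 - 76*l*u^3 - 56*u^4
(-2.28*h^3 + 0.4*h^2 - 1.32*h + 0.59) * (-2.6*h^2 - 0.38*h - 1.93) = 5.928*h^5 - 0.1736*h^4 + 7.6804*h^3 - 1.8044*h^2 + 2.3234*h - 1.1387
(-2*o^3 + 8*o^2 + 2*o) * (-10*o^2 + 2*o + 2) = 20*o^5 - 84*o^4 - 8*o^3 + 20*o^2 + 4*o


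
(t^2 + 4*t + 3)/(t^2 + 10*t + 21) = (t + 1)/(t + 7)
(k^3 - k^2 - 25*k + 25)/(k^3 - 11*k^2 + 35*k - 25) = (k + 5)/(k - 5)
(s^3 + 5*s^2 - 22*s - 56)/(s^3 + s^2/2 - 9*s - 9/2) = 2*(s^3 + 5*s^2 - 22*s - 56)/(2*s^3 + s^2 - 18*s - 9)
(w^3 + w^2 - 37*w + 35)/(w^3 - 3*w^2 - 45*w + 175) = (w - 1)/(w - 5)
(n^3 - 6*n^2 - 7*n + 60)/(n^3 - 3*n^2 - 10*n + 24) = (n - 5)/(n - 2)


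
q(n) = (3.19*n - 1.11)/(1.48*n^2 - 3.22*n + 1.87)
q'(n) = (3.22 - 2.96*n)*(3.19*n - 1.11)/(1.48*n^2 - 3.22*n + 1.87)^2 + 3.19/(1.48*n^2 - 3.22*n + 1.87) = (-4.7212*n^2 + 3.2856*n + 2.3911)/(2.1904*n^4 - 9.5312*n^3 + 15.9036*n^2 - 12.0428*n + 3.4969)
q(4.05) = 0.90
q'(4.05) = -0.36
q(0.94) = 12.51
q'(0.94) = 57.42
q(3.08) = 1.45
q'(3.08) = -0.90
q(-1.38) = -0.60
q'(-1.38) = -0.13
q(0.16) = -0.43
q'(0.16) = 1.44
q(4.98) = 0.66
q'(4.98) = -0.19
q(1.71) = 6.28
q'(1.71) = -12.12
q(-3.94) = -0.36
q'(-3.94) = -0.06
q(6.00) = 0.50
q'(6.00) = -0.12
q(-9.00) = -0.20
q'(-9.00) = -0.02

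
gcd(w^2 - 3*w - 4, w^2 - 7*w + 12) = w - 4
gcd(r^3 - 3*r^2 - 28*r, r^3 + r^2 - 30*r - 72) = r + 4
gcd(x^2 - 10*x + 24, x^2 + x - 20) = x - 4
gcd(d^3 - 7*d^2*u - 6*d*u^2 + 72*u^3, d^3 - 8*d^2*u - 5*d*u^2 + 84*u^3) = -d^2 + d*u + 12*u^2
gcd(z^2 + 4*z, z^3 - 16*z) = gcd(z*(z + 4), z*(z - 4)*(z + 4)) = z^2 + 4*z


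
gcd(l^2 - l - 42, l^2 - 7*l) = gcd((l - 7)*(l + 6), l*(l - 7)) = l - 7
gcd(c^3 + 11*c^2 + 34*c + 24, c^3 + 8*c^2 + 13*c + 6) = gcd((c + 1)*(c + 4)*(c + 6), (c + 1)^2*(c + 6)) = c^2 + 7*c + 6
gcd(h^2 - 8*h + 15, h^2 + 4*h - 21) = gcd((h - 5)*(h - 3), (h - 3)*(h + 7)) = h - 3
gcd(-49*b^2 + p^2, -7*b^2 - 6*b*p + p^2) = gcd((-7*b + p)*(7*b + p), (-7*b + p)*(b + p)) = -7*b + p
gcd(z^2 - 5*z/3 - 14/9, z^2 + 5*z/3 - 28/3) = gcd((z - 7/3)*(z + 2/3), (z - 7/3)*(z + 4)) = z - 7/3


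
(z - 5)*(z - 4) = z^2 - 9*z + 20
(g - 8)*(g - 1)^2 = g^3 - 10*g^2 + 17*g - 8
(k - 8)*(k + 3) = k^2 - 5*k - 24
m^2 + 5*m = m*(m + 5)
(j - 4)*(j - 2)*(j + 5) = j^3 - j^2 - 22*j + 40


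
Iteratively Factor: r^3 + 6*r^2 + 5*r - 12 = (r + 4)*(r^2 + 2*r - 3) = (r + 3)*(r + 4)*(r - 1)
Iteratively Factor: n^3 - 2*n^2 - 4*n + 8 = (n - 2)*(n^2 - 4) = (n - 2)^2*(n + 2)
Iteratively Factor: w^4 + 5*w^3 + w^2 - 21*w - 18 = (w - 2)*(w^3 + 7*w^2 + 15*w + 9) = (w - 2)*(w + 3)*(w^2 + 4*w + 3) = (w - 2)*(w + 3)^2*(w + 1)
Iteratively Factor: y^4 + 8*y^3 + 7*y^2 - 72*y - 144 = (y - 3)*(y^3 + 11*y^2 + 40*y + 48) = (y - 3)*(y + 3)*(y^2 + 8*y + 16) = (y - 3)*(y + 3)*(y + 4)*(y + 4)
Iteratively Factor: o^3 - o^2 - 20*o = (o)*(o^2 - o - 20) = o*(o - 5)*(o + 4)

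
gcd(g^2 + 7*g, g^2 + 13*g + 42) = g + 7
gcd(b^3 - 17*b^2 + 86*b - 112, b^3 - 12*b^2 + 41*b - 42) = b^2 - 9*b + 14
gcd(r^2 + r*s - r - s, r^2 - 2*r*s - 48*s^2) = 1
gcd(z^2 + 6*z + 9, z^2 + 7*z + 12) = z + 3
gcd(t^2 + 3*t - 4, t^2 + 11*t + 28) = t + 4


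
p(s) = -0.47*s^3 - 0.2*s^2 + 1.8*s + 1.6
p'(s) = -1.41*s^2 - 0.4*s + 1.8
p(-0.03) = 1.55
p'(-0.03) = 1.81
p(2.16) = -0.18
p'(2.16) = -5.64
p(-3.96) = 20.52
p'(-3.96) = -18.73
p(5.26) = -62.87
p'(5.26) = -39.32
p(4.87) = -48.66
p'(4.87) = -33.59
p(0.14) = 1.85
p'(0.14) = 1.72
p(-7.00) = 140.41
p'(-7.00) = -64.49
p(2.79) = -5.14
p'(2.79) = -10.29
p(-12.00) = 763.36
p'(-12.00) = -196.44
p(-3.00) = 7.09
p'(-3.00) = -9.69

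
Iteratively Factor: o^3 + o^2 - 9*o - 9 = (o + 1)*(o^2 - 9) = (o - 3)*(o + 1)*(o + 3)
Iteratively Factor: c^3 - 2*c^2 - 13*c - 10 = (c + 2)*(c^2 - 4*c - 5) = (c - 5)*(c + 2)*(c + 1)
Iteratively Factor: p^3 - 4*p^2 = (p)*(p^2 - 4*p) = p*(p - 4)*(p)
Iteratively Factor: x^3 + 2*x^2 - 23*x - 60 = (x + 3)*(x^2 - x - 20) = (x + 3)*(x + 4)*(x - 5)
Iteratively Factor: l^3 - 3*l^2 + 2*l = (l - 1)*(l^2 - 2*l) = l*(l - 1)*(l - 2)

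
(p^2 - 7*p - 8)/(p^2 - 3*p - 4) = (p - 8)/(p - 4)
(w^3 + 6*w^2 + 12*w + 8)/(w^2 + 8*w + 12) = (w^2 + 4*w + 4)/(w + 6)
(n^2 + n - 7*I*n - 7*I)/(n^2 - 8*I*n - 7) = (n + 1)/(n - I)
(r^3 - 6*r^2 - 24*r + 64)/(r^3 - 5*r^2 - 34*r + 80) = (r + 4)/(r + 5)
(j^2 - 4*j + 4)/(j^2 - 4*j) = (j^2 - 4*j + 4)/(j*(j - 4))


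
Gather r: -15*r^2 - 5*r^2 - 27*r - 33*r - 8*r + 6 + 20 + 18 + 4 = -20*r^2 - 68*r + 48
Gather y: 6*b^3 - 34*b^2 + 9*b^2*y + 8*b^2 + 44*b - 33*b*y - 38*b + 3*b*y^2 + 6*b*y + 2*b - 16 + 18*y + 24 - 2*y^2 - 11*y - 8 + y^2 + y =6*b^3 - 26*b^2 + 8*b + y^2*(3*b - 1) + y*(9*b^2 - 27*b + 8)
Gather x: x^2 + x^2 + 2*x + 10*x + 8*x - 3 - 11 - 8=2*x^2 + 20*x - 22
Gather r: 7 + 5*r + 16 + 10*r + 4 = 15*r + 27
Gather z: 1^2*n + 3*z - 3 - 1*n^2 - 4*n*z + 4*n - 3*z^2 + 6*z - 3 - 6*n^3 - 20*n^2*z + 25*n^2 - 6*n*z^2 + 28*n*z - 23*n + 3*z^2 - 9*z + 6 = -6*n^3 + 24*n^2 - 6*n*z^2 - 18*n + z*(-20*n^2 + 24*n)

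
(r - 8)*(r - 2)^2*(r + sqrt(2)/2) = r^4 - 12*r^3 + sqrt(2)*r^3/2 - 6*sqrt(2)*r^2 + 36*r^2 - 32*r + 18*sqrt(2)*r - 16*sqrt(2)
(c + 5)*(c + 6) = c^2 + 11*c + 30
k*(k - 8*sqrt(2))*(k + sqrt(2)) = k^3 - 7*sqrt(2)*k^2 - 16*k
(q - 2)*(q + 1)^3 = q^4 + q^3 - 3*q^2 - 5*q - 2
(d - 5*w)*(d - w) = d^2 - 6*d*w + 5*w^2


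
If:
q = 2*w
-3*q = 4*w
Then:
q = 0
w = 0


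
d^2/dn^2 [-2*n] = 0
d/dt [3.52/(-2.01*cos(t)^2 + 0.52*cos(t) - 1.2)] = (1.8304 - 14.1504*cos(t))*sin(t)/(2.01*cos(t)^2 - 0.52*cos(t) + 1.2)^2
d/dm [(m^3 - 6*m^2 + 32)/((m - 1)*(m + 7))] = (m^4 + 12*m^3 - 57*m^2 + 20*m - 192)/(m^4 + 12*m^3 + 22*m^2 - 84*m + 49)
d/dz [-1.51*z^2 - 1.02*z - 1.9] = -3.02*z - 1.02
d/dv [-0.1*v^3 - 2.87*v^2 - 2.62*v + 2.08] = -0.3*v^2 - 5.74*v - 2.62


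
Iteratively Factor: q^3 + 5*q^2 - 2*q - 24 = (q - 2)*(q^2 + 7*q + 12) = (q - 2)*(q + 4)*(q + 3)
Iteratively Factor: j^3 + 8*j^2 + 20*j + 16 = (j + 2)*(j^2 + 6*j + 8) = (j + 2)^2*(j + 4)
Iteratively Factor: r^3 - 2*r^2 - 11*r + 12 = (r + 3)*(r^2 - 5*r + 4) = (r - 1)*(r + 3)*(r - 4)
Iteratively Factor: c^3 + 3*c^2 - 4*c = (c)*(c^2 + 3*c - 4) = c*(c + 4)*(c - 1)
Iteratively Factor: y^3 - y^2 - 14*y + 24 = (y - 2)*(y^2 + y - 12) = (y - 2)*(y + 4)*(y - 3)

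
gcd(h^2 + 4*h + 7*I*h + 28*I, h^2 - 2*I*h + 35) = 1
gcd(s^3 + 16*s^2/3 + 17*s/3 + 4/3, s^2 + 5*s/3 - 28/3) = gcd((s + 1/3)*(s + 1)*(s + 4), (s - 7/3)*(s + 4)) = s + 4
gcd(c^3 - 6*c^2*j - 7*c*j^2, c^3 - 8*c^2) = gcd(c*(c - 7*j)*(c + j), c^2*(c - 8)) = c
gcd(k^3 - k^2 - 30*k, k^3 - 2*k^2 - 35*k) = k^2 + 5*k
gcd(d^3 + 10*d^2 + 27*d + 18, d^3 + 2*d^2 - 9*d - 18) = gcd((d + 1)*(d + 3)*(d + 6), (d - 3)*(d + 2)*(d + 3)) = d + 3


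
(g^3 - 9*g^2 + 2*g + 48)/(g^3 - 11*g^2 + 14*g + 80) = (g - 3)/(g - 5)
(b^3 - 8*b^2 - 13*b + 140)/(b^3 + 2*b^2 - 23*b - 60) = (b - 7)/(b + 3)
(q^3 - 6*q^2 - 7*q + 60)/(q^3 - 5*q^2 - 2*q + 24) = (q^2 - 2*q - 15)/(q^2 - q - 6)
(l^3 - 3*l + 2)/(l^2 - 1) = (l^2 + l - 2)/(l + 1)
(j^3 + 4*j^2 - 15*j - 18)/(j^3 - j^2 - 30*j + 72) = (j + 1)/(j - 4)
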